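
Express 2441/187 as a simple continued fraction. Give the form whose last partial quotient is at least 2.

2441 = 13×187 + 10
187 = 18×10 + 7
10 = 1×7 + 3
7 = 2×3 + 1
3 = 3×1 + 0  (stop)
So 2441/187 = [13; 18, 1, 2, 3].

[13; 18, 1, 2, 3]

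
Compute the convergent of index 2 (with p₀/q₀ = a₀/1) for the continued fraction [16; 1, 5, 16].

Using pₖ = aₖpₖ₋₁ + pₖ₋₂, qₖ = aₖqₖ₋₁ + qₖ₋₂ (with p₋₁=1, p₋₂=0, q₋₁=0, q₋₂=1):
  k=0: a=16, p=16, q=1
  k=1: a=1, p=17, q=1
  k=2: a=5, p=101, q=6

101/6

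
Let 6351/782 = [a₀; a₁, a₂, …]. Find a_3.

3

6351 = 8·782 + 95   →  a_0 = 8
782 = 8·95 + 22   →  a_1 = 8
95 = 4·22 + 7   →  a_2 = 4
22 = 3·7 + 1   →  a_3 = 3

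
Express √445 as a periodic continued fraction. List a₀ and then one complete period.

a₀ = ⌊√445⌋ = 21.
With m₀=0, d₀=1 and mₖ₊₁ = dₖaₖ − mₖ, dₖ₊₁ = (n − mₖ₊₁²)/dₖ, aₖ₊₁ = ⌊(a₀+mₖ₊₁)/dₖ₊₁⌋:
  k=1: m=21, d=4, a=10
  k=2: m=19, d=21, a=1
  k=3: m=2, d=21, a=1
  k=4: m=19, d=4, a=10
  k=5: m=21, d=1, a=42
d=1 and a=2a₀=42 at k=5, so the next step gives (m, d) = (21, 4) again — its k=1 value — and the period has length 5.

[21; 10, 1, 1, 10, 42]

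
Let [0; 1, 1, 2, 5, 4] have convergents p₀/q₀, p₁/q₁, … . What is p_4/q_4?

16/27

Using pₖ = aₖpₖ₋₁ + pₖ₋₂, qₖ = aₖqₖ₋₁ + qₖ₋₂ (with p₋₁=1, p₋₂=0, q₋₁=0, q₋₂=1):
  k=0: a=0, p=0, q=1
  k=1: a=1, p=1, q=1
  k=2: a=1, p=1, q=2
  k=3: a=2, p=3, q=5
  k=4: a=5, p=16, q=27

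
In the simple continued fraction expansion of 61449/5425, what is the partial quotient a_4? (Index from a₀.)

61449 = 11·5425 + 1774   →  a_0 = 11
5425 = 3·1774 + 103   →  a_1 = 3
1774 = 17·103 + 23   →  a_2 = 17
103 = 4·23 + 11   →  a_3 = 4
23 = 2·11 + 1   →  a_4 = 2

2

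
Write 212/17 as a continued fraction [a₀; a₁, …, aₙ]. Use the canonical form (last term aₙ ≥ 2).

212 = 12×17 + 8
17 = 2×8 + 1
8 = 8×1 + 0  (stop)
So 212/17 = [12; 2, 8].

[12; 2, 8]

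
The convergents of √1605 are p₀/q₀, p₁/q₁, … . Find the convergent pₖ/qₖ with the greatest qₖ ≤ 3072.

√1605 = [40; 16, 80, …] (period length 2).
Convergents:
  p_0/q_0 = 40/1
  p_1/q_1 = 641/16
  p_2/q_2 = 51320/1281
  p_3/q_3 = 821761/20512
q_2 = 1281 ≤ 3072 < 20512 = q_3, so the answer is 51320/1281.

51320/1281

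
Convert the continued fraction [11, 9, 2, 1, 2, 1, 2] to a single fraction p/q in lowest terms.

3121/281

Using pₖ = aₖpₖ₋₁ + pₖ₋₂ and qₖ = aₖqₖ₋₁ + qₖ₋₂:
  k=0: a=11, p=11, q=1
  k=1: a=9, p=100, q=9
  k=2: a=2, p=211, q=19
  k=3: a=1, p=311, q=28
  k=4: a=2, p=833, q=75
  k=5: a=1, p=1144, q=103
  k=6: a=2, p=3121, q=281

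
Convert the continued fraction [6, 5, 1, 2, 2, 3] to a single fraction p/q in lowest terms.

Fold from the inside: start with 3/1.
  2 + 1/3 = 7/3
  2 + 3/7 = 17/7
  1 + 7/17 = 24/17
  5 + 17/24 = 137/24
  6 + 24/137 = 846/137

846/137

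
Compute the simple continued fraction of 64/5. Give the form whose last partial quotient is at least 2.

64 = 12·5 + 4
5 = 1·4 + 1
4 = 4·1 + 0  (stop)
So 64/5 = [12; 1, 4].

[12; 1, 4]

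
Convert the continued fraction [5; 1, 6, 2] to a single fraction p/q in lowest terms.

88/15

Fold from the inside: start with 2/1.
  6 + 1/2 = 13/2
  1 + 2/13 = 15/13
  5 + 13/15 = 88/15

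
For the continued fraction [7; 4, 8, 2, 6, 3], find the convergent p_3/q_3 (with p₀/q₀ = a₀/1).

507/70

Using pₖ = aₖpₖ₋₁ + pₖ₋₂, qₖ = aₖqₖ₋₁ + qₖ₋₂ (with p₋₁=1, p₋₂=0, q₋₁=0, q₋₂=1):
  k=0: a=7, p=7, q=1
  k=1: a=4, p=29, q=4
  k=2: a=8, p=239, q=33
  k=3: a=2, p=507, q=70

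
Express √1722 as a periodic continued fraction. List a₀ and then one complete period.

[41; 2, 82]

a₀ = ⌊√1722⌋ = 41.
With m₀=0, d₀=1 and mₖ₊₁ = dₖaₖ − mₖ, dₖ₊₁ = (n − mₖ₊₁²)/dₖ, aₖ₊₁ = ⌊(a₀+mₖ₊₁)/dₖ₊₁⌋:
  k=1: m=41, d=41, a=2
  k=2: m=41, d=1, a=82
d=1 and a=2a₀=82 at k=2, so the next step gives (m, d) = (41, 41) again — its k=1 value — and the period has length 2.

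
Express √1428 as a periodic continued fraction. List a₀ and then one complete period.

a₀ = ⌊√1428⌋ = 37.
With m₀=0, d₀=1 and mₖ₊₁ = dₖaₖ − mₖ, dₖ₊₁ = (n − mₖ₊₁²)/dₖ, aₖ₊₁ = ⌊(a₀+mₖ₊₁)/dₖ₊₁⌋:
  k=1: m=37, d=59, a=1
  k=2: m=22, d=16, a=3
  k=3: m=26, d=47, a=1
  k=4: m=21, d=21, a=2
  k=5: m=21, d=47, a=1
  k=6: m=26, d=16, a=3
  k=7: m=22, d=59, a=1
  k=8: m=37, d=1, a=74
d=1 and a=2a₀=74 at k=8, so the next step gives (m, d) = (37, 59) again — its k=1 value — and the period has length 8.

[37; 1, 3, 1, 2, 1, 3, 1, 74]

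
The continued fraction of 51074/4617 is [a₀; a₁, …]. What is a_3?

2

51074 = 11·4617 + 287   →  a_0 = 11
4617 = 16·287 + 25   →  a_1 = 16
287 = 11·25 + 12   →  a_2 = 11
25 = 2·12 + 1   →  a_3 = 2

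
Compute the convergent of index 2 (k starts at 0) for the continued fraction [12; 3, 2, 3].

86/7

Using pₖ = aₖpₖ₋₁ + pₖ₋₂, qₖ = aₖqₖ₋₁ + qₖ₋₂ (with p₋₁=1, p₋₂=0, q₋₁=0, q₋₂=1):
  k=0: a=12, p=12, q=1
  k=1: a=3, p=37, q=3
  k=2: a=2, p=86, q=7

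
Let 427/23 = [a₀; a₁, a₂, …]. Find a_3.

427 = 18·23 + 13   →  a_0 = 18
23 = 1·13 + 10   →  a_1 = 1
13 = 1·10 + 3   →  a_2 = 1
10 = 3·3 + 1   →  a_3 = 3

3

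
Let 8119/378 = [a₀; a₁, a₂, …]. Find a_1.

8119 = 21·378 + 181   →  a_0 = 21
378 = 2·181 + 16   →  a_1 = 2

2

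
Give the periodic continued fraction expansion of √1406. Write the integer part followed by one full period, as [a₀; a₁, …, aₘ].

[37; 2, 74]

a₀ = ⌊√1406⌋ = 37.
With m₀=0, d₀=1 and mₖ₊₁ = dₖaₖ − mₖ, dₖ₊₁ = (n − mₖ₊₁²)/dₖ, aₖ₊₁ = ⌊(a₀+mₖ₊₁)/dₖ₊₁⌋:
  k=1: m=37, d=37, a=2
  k=2: m=37, d=1, a=74
d=1 and a=2a₀=74 at k=2, so the next step gives (m, d) = (37, 37) again — its k=1 value — and the period has length 2.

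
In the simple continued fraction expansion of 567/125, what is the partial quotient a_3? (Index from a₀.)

6

567 = 4·125 + 67   →  a_0 = 4
125 = 1·67 + 58   →  a_1 = 1
67 = 1·58 + 9   →  a_2 = 1
58 = 6·9 + 4   →  a_3 = 6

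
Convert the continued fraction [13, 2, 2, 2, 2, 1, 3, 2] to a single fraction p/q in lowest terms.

4628/345

Fold from the inside: start with 2/1.
  3 + 1/2 = 7/2
  1 + 2/7 = 9/7
  2 + 7/9 = 25/9
  2 + 9/25 = 59/25
  2 + 25/59 = 143/59
  2 + 59/143 = 345/143
  13 + 143/345 = 4628/345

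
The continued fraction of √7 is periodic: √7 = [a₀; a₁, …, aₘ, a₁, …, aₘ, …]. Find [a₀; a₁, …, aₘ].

[2; 1, 1, 1, 4]

a₀ = ⌊√7⌋ = 2.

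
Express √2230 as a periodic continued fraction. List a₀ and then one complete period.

[47; 4, 2, 18, 2, 4, 94]

a₀ = ⌊√2230⌋ = 47.
With m₀=0, d₀=1 and mₖ₊₁ = dₖaₖ − mₖ, dₖ₊₁ = (n − mₖ₊₁²)/dₖ, aₖ₊₁ = ⌊(a₀+mₖ₊₁)/dₖ₊₁⌋:
  k=1: m=47, d=21, a=4
  k=2: m=37, d=41, a=2
  k=3: m=45, d=5, a=18
  k=4: m=45, d=41, a=2
  k=5: m=37, d=21, a=4
  k=6: m=47, d=1, a=94
d=1 and a=2a₀=94 at k=6, so the next step gives (m, d) = (47, 21) again — its k=1 value — and the period has length 6.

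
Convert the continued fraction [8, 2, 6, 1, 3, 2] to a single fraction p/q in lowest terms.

1109/131

Using pₖ = aₖpₖ₋₁ + pₖ₋₂ and qₖ = aₖqₖ₋₁ + qₖ₋₂:
  k=0: a=8, p=8, q=1
  k=1: a=2, p=17, q=2
  k=2: a=6, p=110, q=13
  k=3: a=1, p=127, q=15
  k=4: a=3, p=491, q=58
  k=5: a=2, p=1109, q=131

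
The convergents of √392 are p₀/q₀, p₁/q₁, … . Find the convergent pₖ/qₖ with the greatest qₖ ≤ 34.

√392 = [19; 1, 3, 1, 38, …] (period length 4).
Convergents:
  p_0/q_0 = 19/1
  p_1/q_1 = 20/1
  p_2/q_2 = 79/4
  p_3/q_3 = 99/5
  p_4/q_4 = 3841/194
q_3 = 5 ≤ 34 < 194 = q_4, so the answer is 99/5.

99/5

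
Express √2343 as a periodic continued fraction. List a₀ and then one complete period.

[48; 2, 2, 8, 2, 2, 96]

a₀ = ⌊√2343⌋ = 48.
With m₀=0, d₀=1 and mₖ₊₁ = dₖaₖ − mₖ, dₖ₊₁ = (n − mₖ₊₁²)/dₖ, aₖ₊₁ = ⌊(a₀+mₖ₊₁)/dₖ₊₁⌋:
  k=1: m=48, d=39, a=2
  k=2: m=30, d=37, a=2
  k=3: m=44, d=11, a=8
  k=4: m=44, d=37, a=2
  k=5: m=30, d=39, a=2
  k=6: m=48, d=1, a=96
d=1 and a=2a₀=96 at k=6, so the next step gives (m, d) = (48, 39) again — its k=1 value — and the period has length 6.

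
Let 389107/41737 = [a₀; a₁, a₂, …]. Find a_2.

10

389107 = 9·41737 + 13474   →  a_0 = 9
41737 = 3·13474 + 1315   →  a_1 = 3
13474 = 10·1315 + 324   →  a_2 = 10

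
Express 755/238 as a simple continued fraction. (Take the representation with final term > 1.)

[3; 5, 1, 4, 8]

755 = 3×238 + 41
238 = 5×41 + 33
41 = 1×33 + 8
33 = 4×8 + 1
8 = 8×1 + 0  (stop)
So 755/238 = [3; 5, 1, 4, 8].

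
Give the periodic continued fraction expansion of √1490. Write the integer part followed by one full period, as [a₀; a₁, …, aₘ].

[38; 1, 1, 1, 1, 76]

a₀ = ⌊√1490⌋ = 38.
With m₀=0, d₀=1 and mₖ₊₁ = dₖaₖ − mₖ, dₖ₊₁ = (n − mₖ₊₁²)/dₖ, aₖ₊₁ = ⌊(a₀+mₖ₊₁)/dₖ₊₁⌋:
  k=1: m=38, d=46, a=1
  k=2: m=8, d=31, a=1
  k=3: m=23, d=31, a=1
  k=4: m=8, d=46, a=1
  k=5: m=38, d=1, a=76
d=1 and a=2a₀=76 at k=5, so the next step gives (m, d) = (38, 46) again — its k=1 value — and the period has length 5.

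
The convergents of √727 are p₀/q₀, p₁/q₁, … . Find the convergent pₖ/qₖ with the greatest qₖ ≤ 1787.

39285/1457

√727 = [26; 1, 25, 1, 52, …] (period length 4).
Convergents:
  p_0/q_0 = 26/1
  p_1/q_1 = 27/1
  p_2/q_2 = 701/26
  p_3/q_3 = 728/27
  p_4/q_4 = 38557/1430
  p_5/q_5 = 39285/1457
  p_6/q_6 = 1020682/37855
q_5 = 1457 ≤ 1787 < 37855 = q_6, so the answer is 39285/1457.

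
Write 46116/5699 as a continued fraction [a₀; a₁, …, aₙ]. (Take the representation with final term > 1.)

[8; 10, 1, 7, 16, 4]

46116 = 8*5699 + 524
5699 = 10*524 + 459
524 = 1*459 + 65
459 = 7*65 + 4
65 = 16*4 + 1
4 = 4*1 + 0  (stop)
So 46116/5699 = [8; 10, 1, 7, 16, 4].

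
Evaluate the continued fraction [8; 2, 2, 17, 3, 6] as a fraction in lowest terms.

Fold from the inside: start with 6/1.
  3 + 1/6 = 19/6
  17 + 6/19 = 329/19
  2 + 19/329 = 677/329
  2 + 329/677 = 1683/677
  8 + 677/1683 = 14141/1683

14141/1683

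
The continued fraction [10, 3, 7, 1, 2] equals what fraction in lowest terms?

Fold from the inside: start with 2/1.
  1 + 1/2 = 3/2
  7 + 2/3 = 23/3
  3 + 3/23 = 72/23
  10 + 23/72 = 743/72

743/72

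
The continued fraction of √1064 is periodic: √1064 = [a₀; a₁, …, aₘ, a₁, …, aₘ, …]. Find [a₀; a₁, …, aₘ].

[32; 1, 1, 1, 1, 1, 1, 1, 64]

a₀ = ⌊√1064⌋ = 32.
With m₀=0, d₀=1 and mₖ₊₁ = dₖaₖ − mₖ, dₖ₊₁ = (n − mₖ₊₁²)/dₖ, aₖ₊₁ = ⌊(a₀+mₖ₊₁)/dₖ₊₁⌋:
  k=1: m=32, d=40, a=1
  k=2: m=8, d=25, a=1
  k=3: m=17, d=31, a=1
  k=4: m=14, d=28, a=1
  k=5: m=14, d=31, a=1
  k=6: m=17, d=25, a=1
  k=7: m=8, d=40, a=1
  k=8: m=32, d=1, a=64
d=1 and a=2a₀=64 at k=8, so the next step gives (m, d) = (32, 40) again — its k=1 value — and the period has length 8.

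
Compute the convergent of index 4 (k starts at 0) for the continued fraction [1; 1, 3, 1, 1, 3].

16/9

Using pₖ = aₖpₖ₋₁ + pₖ₋₂, qₖ = aₖqₖ₋₁ + qₖ₋₂ (with p₋₁=1, p₋₂=0, q₋₁=0, q₋₂=1):
  k=0: a=1, p=1, q=1
  k=1: a=1, p=2, q=1
  k=2: a=3, p=7, q=4
  k=3: a=1, p=9, q=5
  k=4: a=1, p=16, q=9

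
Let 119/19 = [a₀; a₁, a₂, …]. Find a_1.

119 = 6·19 + 5   →  a_0 = 6
19 = 3·5 + 4   →  a_1 = 3

3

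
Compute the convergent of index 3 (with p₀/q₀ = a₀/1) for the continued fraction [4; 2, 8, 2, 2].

161/36

Using pₖ = aₖpₖ₋₁ + pₖ₋₂, qₖ = aₖqₖ₋₁ + qₖ₋₂ (with p₋₁=1, p₋₂=0, q₋₁=0, q₋₂=1):
  k=0: a=4, p=4, q=1
  k=1: a=2, p=9, q=2
  k=2: a=8, p=76, q=17
  k=3: a=2, p=161, q=36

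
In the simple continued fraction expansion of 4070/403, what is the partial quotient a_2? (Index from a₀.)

4070 = 10·403 + 40   →  a_0 = 10
403 = 10·40 + 3   →  a_1 = 10
40 = 13·3 + 1   →  a_2 = 13

13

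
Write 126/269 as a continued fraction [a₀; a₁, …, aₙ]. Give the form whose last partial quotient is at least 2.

[0; 2, 7, 2, 2, 3]

126 = 0×269 + 126
269 = 2×126 + 17
126 = 7×17 + 7
17 = 2×7 + 3
7 = 2×3 + 1
3 = 3×1 + 0  (stop)
So 126/269 = [0; 2, 7, 2, 2, 3].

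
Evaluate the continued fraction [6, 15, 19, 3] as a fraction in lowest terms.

Fold from the inside: start with 3/1.
  19 + 1/3 = 58/3
  15 + 3/58 = 873/58
  6 + 58/873 = 5296/873

5296/873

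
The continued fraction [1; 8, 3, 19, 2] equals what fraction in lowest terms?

1110/991

Using pₖ = aₖpₖ₋₁ + pₖ₋₂ and qₖ = aₖqₖ₋₁ + qₖ₋₂:
  k=0: a=1, p=1, q=1
  k=1: a=8, p=9, q=8
  k=2: a=3, p=28, q=25
  k=3: a=19, p=541, q=483
  k=4: a=2, p=1110, q=991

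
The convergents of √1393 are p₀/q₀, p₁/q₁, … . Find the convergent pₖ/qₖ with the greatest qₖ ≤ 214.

3583/96

√1393 = [37; 3, 10, 3, 74, …] (period length 4).
Convergents:
  p_0/q_0 = 37/1
  p_1/q_1 = 112/3
  p_2/q_2 = 1157/31
  p_3/q_3 = 3583/96
  p_4/q_4 = 266299/7135
q_3 = 96 ≤ 214 < 7135 = q_4, so the answer is 3583/96.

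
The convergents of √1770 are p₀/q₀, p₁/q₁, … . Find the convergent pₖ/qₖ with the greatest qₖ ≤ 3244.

√1770 = [42; 14, 84, …] (period length 2).
Convergents:
  p_0/q_0 = 42/1
  p_1/q_1 = 589/14
  p_2/q_2 = 49518/1177
  p_3/q_3 = 693841/16492
q_2 = 1177 ≤ 3244 < 16492 = q_3, so the answer is 49518/1177.

49518/1177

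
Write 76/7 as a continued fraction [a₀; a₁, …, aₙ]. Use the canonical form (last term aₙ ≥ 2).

76 = 10*7 + 6
7 = 1*6 + 1
6 = 6*1 + 0  (stop)
So 76/7 = [10; 1, 6].

[10; 1, 6]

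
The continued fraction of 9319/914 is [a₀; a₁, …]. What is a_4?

9319 = 10·914 + 179   →  a_0 = 10
914 = 5·179 + 19   →  a_1 = 5
179 = 9·19 + 8   →  a_2 = 9
19 = 2·8 + 3   →  a_3 = 2
8 = 2·3 + 2   →  a_4 = 2

2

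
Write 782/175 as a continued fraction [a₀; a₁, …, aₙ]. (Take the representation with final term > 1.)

782 = 4·175 + 82
175 = 2·82 + 11
82 = 7·11 + 5
11 = 2·5 + 1
5 = 5·1 + 0  (stop)
So 782/175 = [4; 2, 7, 2, 5].

[4; 2, 7, 2, 5]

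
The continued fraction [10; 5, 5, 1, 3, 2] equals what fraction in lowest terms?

Fold from the inside: start with 2/1.
  3 + 1/2 = 7/2
  1 + 2/7 = 9/7
  5 + 7/9 = 52/9
  5 + 9/52 = 269/52
  10 + 52/269 = 2742/269

2742/269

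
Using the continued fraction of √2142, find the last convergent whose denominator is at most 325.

11663/252

√2142 = [46; 3, 1, 1, 4, 1, 1, 3, 92, …] (period length 8).
Convergents:
  p_0/q_0 = 46/1
  p_1/q_1 = 139/3
  p_2/q_2 = 185/4
  p_3/q_3 = 324/7
  p_4/q_4 = 1481/32
  p_5/q_5 = 1805/39
  p_6/q_6 = 3286/71
  p_7/q_7 = 11663/252
  p_8/q_8 = 1076282/23255
q_7 = 252 ≤ 325 < 23255 = q_8, so the answer is 11663/252.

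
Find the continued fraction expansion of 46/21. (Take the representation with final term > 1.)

46 = 2·21 + 4
21 = 5·4 + 1
4 = 4·1 + 0  (stop)
So 46/21 = [2; 5, 4].

[2; 5, 4]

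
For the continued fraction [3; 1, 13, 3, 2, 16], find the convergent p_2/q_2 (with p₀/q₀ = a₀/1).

Using pₖ = aₖpₖ₋₁ + pₖ₋₂, qₖ = aₖqₖ₋₁ + qₖ₋₂ (with p₋₁=1, p₋₂=0, q₋₁=0, q₋₂=1):
  k=0: a=3, p=3, q=1
  k=1: a=1, p=4, q=1
  k=2: a=13, p=55, q=14

55/14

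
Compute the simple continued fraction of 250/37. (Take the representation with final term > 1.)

[6; 1, 3, 9]

250 = 6*37 + 28
37 = 1*28 + 9
28 = 3*9 + 1
9 = 9*1 + 0  (stop)
So 250/37 = [6; 1, 3, 9].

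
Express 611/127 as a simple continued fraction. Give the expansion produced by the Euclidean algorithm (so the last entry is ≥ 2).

611 = 4·127 + 103
127 = 1·103 + 24
103 = 4·24 + 7
24 = 3·7 + 3
7 = 2·3 + 1
3 = 3·1 + 0  (stop)
So 611/127 = [4; 1, 4, 3, 2, 3].

[4; 1, 4, 3, 2, 3]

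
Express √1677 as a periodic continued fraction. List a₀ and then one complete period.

a₀ = ⌊√1677⌋ = 40.
With m₀=0, d₀=1 and mₖ₊₁ = dₖaₖ − mₖ, dₖ₊₁ = (n − mₖ₊₁²)/dₖ, aₖ₊₁ = ⌊(a₀+mₖ₊₁)/dₖ₊₁⌋:
  k=1: m=40, d=77, a=1
  k=2: m=37, d=4, a=19
  k=3: m=39, d=39, a=2
  k=4: m=39, d=4, a=19
  k=5: m=37, d=77, a=1
  k=6: m=40, d=1, a=80
d=1 and a=2a₀=80 at k=6, so the next step gives (m, d) = (40, 77) again — its k=1 value — and the period has length 6.

[40; 1, 19, 2, 19, 1, 80]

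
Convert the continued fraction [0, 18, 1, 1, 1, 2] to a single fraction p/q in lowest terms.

8/149

Fold from the inside: start with 2/1.
  1 + 1/2 = 3/2
  1 + 2/3 = 5/3
  1 + 3/5 = 8/5
  18 + 5/8 = 149/8
  0 + 8/149 = 8/149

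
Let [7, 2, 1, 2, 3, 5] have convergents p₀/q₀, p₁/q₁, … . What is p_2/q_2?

22/3

Using pₖ = aₖpₖ₋₁ + pₖ₋₂, qₖ = aₖqₖ₋₁ + qₖ₋₂ (with p₋₁=1, p₋₂=0, q₋₁=0, q₋₂=1):
  k=0: a=7, p=7, q=1
  k=1: a=2, p=15, q=2
  k=2: a=1, p=22, q=3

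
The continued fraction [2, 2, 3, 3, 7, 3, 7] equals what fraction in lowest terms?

9390/3857

Using pₖ = aₖpₖ₋₁ + pₖ₋₂ and qₖ = aₖqₖ₋₁ + qₖ₋₂:
  k=0: a=2, p=2, q=1
  k=1: a=2, p=5, q=2
  k=2: a=3, p=17, q=7
  k=3: a=3, p=56, q=23
  k=4: a=7, p=409, q=168
  k=5: a=3, p=1283, q=527
  k=6: a=7, p=9390, q=3857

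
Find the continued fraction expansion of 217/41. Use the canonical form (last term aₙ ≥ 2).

[5; 3, 2, 2, 2]

217 = 5·41 + 12
41 = 3·12 + 5
12 = 2·5 + 2
5 = 2·2 + 1
2 = 2·1 + 0  (stop)
So 217/41 = [5; 3, 2, 2, 2].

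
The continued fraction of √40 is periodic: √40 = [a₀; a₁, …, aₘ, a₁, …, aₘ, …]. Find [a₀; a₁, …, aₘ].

a₀ = ⌊√40⌋ = 6.
With m₀=0, d₀=1 and mₖ₊₁ = dₖaₖ − mₖ, dₖ₊₁ = (n − mₖ₊₁²)/dₖ, aₖ₊₁ = ⌊(a₀+mₖ₊₁)/dₖ₊₁⌋:
  k=1: m=6, d=4, a=3
  k=2: m=6, d=1, a=12
d=1 and a=2a₀=12 at k=2, so the next step gives (m, d) = (6, 4) again — its k=1 value — and the period has length 2.

[6; 3, 12]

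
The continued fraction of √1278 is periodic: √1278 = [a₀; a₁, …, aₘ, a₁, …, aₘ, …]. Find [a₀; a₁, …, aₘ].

a₀ = ⌊√1278⌋ = 35.
With m₀=0, d₀=1 and mₖ₊₁ = dₖaₖ − mₖ, dₖ₊₁ = (n − mₖ₊₁²)/dₖ, aₖ₊₁ = ⌊(a₀+mₖ₊₁)/dₖ₊₁⌋:
  k=1: m=35, d=53, a=1
  k=2: m=18, d=18, a=2
  k=3: m=18, d=53, a=1
  k=4: m=35, d=1, a=70
d=1 and a=2a₀=70 at k=4, so the next step gives (m, d) = (35, 53) again — its k=1 value — and the period has length 4.

[35; 1, 2, 1, 70]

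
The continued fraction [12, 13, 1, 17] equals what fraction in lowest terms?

Fold from the inside: start with 17/1.
  1 + 1/17 = 18/17
  13 + 17/18 = 251/18
  12 + 18/251 = 3030/251

3030/251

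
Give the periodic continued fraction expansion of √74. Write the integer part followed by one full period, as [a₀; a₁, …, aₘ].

[8; 1, 1, 1, 1, 16]

a₀ = ⌊√74⌋ = 8.
With m₀=0, d₀=1 and mₖ₊₁ = dₖaₖ − mₖ, dₖ₊₁ = (n − mₖ₊₁²)/dₖ, aₖ₊₁ = ⌊(a₀+mₖ₊₁)/dₖ₊₁⌋:
  k=1: m=8, d=10, a=1
  k=2: m=2, d=7, a=1
  k=3: m=5, d=7, a=1
  k=4: m=2, d=10, a=1
  k=5: m=8, d=1, a=16
d=1 and a=2a₀=16 at k=5, so the next step gives (m, d) = (8, 10) again — its k=1 value — and the period has length 5.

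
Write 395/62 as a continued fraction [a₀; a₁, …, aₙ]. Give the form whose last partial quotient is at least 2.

[6; 2, 1, 2, 3, 2]

395 = 6·62 + 23
62 = 2·23 + 16
23 = 1·16 + 7
16 = 2·7 + 2
7 = 3·2 + 1
2 = 2·1 + 0  (stop)
So 395/62 = [6; 2, 1, 2, 3, 2].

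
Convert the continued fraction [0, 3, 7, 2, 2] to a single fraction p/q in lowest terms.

Using pₖ = aₖpₖ₋₁ + pₖ₋₂ and qₖ = aₖqₖ₋₁ + qₖ₋₂:
  k=0: a=0, p=0, q=1
  k=1: a=3, p=1, q=3
  k=2: a=7, p=7, q=22
  k=3: a=2, p=15, q=47
  k=4: a=2, p=37, q=116

37/116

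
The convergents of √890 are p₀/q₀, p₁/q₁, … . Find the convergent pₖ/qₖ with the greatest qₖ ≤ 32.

179/6

√890 = [29; 1, 4, 1, 58, …] (period length 4).
Convergents:
  p_0/q_0 = 29/1
  p_1/q_1 = 30/1
  p_2/q_2 = 149/5
  p_3/q_3 = 179/6
  p_4/q_4 = 10531/353
q_3 = 6 ≤ 32 < 353 = q_4, so the answer is 179/6.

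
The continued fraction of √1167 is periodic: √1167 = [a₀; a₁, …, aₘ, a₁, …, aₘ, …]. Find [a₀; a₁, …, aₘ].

a₀ = ⌊√1167⌋ = 34.
With m₀=0, d₀=1 and mₖ₊₁ = dₖaₖ − mₖ, dₖ₊₁ = (n − mₖ₊₁²)/dₖ, aₖ₊₁ = ⌊(a₀+mₖ₊₁)/dₖ₊₁⌋:
  k=1: m=34, d=11, a=6
  k=2: m=32, d=13, a=5
  k=3: m=33, d=6, a=11
  k=4: m=33, d=13, a=5
  k=5: m=32, d=11, a=6
  k=6: m=34, d=1, a=68
d=1 and a=2a₀=68 at k=6, so the next step gives (m, d) = (34, 11) again — its k=1 value — and the period has length 6.

[34; 6, 5, 11, 5, 6, 68]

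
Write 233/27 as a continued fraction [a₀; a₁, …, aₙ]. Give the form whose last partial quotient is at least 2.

[8; 1, 1, 1, 2, 3]

233 = 8·27 + 17
27 = 1·17 + 10
17 = 1·10 + 7
10 = 1·7 + 3
7 = 2·3 + 1
3 = 3·1 + 0  (stop)
So 233/27 = [8; 1, 1, 1, 2, 3].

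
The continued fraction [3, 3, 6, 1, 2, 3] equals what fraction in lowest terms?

Using pₖ = aₖpₖ₋₁ + pₖ₋₂ and qₖ = aₖqₖ₋₁ + qₖ₋₂:
  k=0: a=3, p=3, q=1
  k=1: a=3, p=10, q=3
  k=2: a=6, p=63, q=19
  k=3: a=1, p=73, q=22
  k=4: a=2, p=209, q=63
  k=5: a=3, p=700, q=211

700/211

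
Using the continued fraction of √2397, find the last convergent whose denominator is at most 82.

2399/49

√2397 = [48; 1, 23, 2, 23, 1, 96, …] (period length 6).
Convergents:
  p_0/q_0 = 48/1
  p_1/q_1 = 49/1
  p_2/q_2 = 1175/24
  p_3/q_3 = 2399/49
  p_4/q_4 = 56352/1151
q_3 = 49 ≤ 82 < 1151 = q_4, so the answer is 2399/49.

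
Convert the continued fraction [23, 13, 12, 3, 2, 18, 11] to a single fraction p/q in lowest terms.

5289098/229199

Using pₖ = aₖpₖ₋₁ + pₖ₋₂ and qₖ = aₖqₖ₋₁ + qₖ₋₂:
  k=0: a=23, p=23, q=1
  k=1: a=13, p=300, q=13
  k=2: a=12, p=3623, q=157
  k=3: a=3, p=11169, q=484
  k=4: a=2, p=25961, q=1125
  k=5: a=18, p=478467, q=20734
  k=6: a=11, p=5289098, q=229199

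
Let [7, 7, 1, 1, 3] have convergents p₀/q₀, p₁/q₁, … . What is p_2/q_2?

57/8

Using pₖ = aₖpₖ₋₁ + pₖ₋₂, qₖ = aₖqₖ₋₁ + qₖ₋₂ (with p₋₁=1, p₋₂=0, q₋₁=0, q₋₂=1):
  k=0: a=7, p=7, q=1
  k=1: a=7, p=50, q=7
  k=2: a=1, p=57, q=8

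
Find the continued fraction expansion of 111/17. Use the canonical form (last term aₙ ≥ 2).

111 = 6×17 + 9
17 = 1×9 + 8
9 = 1×8 + 1
8 = 8×1 + 0  (stop)
So 111/17 = [6; 1, 1, 8].

[6; 1, 1, 8]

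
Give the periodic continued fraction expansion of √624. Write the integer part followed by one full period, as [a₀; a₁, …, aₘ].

[24; 1, 48]

a₀ = ⌊√624⌋ = 24.
With m₀=0, d₀=1 and mₖ₊₁ = dₖaₖ − mₖ, dₖ₊₁ = (n − mₖ₊₁²)/dₖ, aₖ₊₁ = ⌊(a₀+mₖ₊₁)/dₖ₊₁⌋:
  k=1: m=24, d=48, a=1
  k=2: m=24, d=1, a=48
d=1 and a=2a₀=48 at k=2, so the next step gives (m, d) = (24, 48) again — its k=1 value — and the period has length 2.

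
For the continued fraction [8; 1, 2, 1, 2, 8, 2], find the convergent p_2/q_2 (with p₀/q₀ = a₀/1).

Using pₖ = aₖpₖ₋₁ + pₖ₋₂, qₖ = aₖqₖ₋₁ + qₖ₋₂ (with p₋₁=1, p₋₂=0, q₋₁=0, q₋₂=1):
  k=0: a=8, p=8, q=1
  k=1: a=1, p=9, q=1
  k=2: a=2, p=26, q=3

26/3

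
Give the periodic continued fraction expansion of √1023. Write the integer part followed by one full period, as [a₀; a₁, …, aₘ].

a₀ = ⌊√1023⌋ = 31.
With m₀=0, d₀=1 and mₖ₊₁ = dₖaₖ − mₖ, dₖ₊₁ = (n − mₖ₊₁²)/dₖ, aₖ₊₁ = ⌊(a₀+mₖ₊₁)/dₖ₊₁⌋:
  k=1: m=31, d=62, a=1
  k=2: m=31, d=1, a=62
d=1 and a=2a₀=62 at k=2, so the next step gives (m, d) = (31, 62) again — its k=1 value — and the period has length 2.

[31; 1, 62]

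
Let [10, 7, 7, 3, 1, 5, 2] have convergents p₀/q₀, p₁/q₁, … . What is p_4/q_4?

2099/207

Using pₖ = aₖpₖ₋₁ + pₖ₋₂, qₖ = aₖqₖ₋₁ + qₖ₋₂ (with p₋₁=1, p₋₂=0, q₋₁=0, q₋₂=1):
  k=0: a=10, p=10, q=1
  k=1: a=7, p=71, q=7
  k=2: a=7, p=507, q=50
  k=3: a=3, p=1592, q=157
  k=4: a=1, p=2099, q=207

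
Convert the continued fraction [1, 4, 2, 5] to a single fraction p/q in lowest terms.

60/49

Fold from the inside: start with 5/1.
  2 + 1/5 = 11/5
  4 + 5/11 = 49/11
  1 + 11/49 = 60/49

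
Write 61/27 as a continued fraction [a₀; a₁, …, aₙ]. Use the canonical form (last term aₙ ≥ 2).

61 = 2·27 + 7
27 = 3·7 + 6
7 = 1·6 + 1
6 = 6·1 + 0  (stop)
So 61/27 = [2; 3, 1, 6].

[2; 3, 1, 6]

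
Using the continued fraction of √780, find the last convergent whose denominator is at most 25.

391/14

√780 = [27; 1, 12, 1, 54, …] (period length 4).
Convergents:
  p_0/q_0 = 27/1
  p_1/q_1 = 28/1
  p_2/q_2 = 363/13
  p_3/q_3 = 391/14
  p_4/q_4 = 21477/769
q_3 = 14 ≤ 25 < 769 = q_4, so the answer is 391/14.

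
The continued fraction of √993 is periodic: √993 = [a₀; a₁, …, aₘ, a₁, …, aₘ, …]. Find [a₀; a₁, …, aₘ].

[31; 1, 1, 20, 1, 1, 62]

a₀ = ⌊√993⌋ = 31.
With m₀=0, d₀=1 and mₖ₊₁ = dₖaₖ − mₖ, dₖ₊₁ = (n − mₖ₊₁²)/dₖ, aₖ₊₁ = ⌊(a₀+mₖ₊₁)/dₖ₊₁⌋:
  k=1: m=31, d=32, a=1
  k=2: m=1, d=31, a=1
  k=3: m=30, d=3, a=20
  k=4: m=30, d=31, a=1
  k=5: m=1, d=32, a=1
  k=6: m=31, d=1, a=62
d=1 and a=2a₀=62 at k=6, so the next step gives (m, d) = (31, 32) again — its k=1 value — and the period has length 6.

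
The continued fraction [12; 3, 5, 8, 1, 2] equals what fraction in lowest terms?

Using pₖ = aₖpₖ₋₁ + pₖ₋₂ and qₖ = aₖqₖ₋₁ + qₖ₋₂:
  k=0: a=12, p=12, q=1
  k=1: a=3, p=37, q=3
  k=2: a=5, p=197, q=16
  k=3: a=8, p=1613, q=131
  k=4: a=1, p=1810, q=147
  k=5: a=2, p=5233, q=425

5233/425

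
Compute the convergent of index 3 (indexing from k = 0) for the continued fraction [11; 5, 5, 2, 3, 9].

Using pₖ = aₖpₖ₋₁ + pₖ₋₂, qₖ = aₖqₖ₋₁ + qₖ₋₂ (with p₋₁=1, p₋₂=0, q₋₁=0, q₋₂=1):
  k=0: a=11, p=11, q=1
  k=1: a=5, p=56, q=5
  k=2: a=5, p=291, q=26
  k=3: a=2, p=638, q=57

638/57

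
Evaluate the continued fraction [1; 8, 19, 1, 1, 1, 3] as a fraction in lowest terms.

Fold from the inside: start with 3/1.
  1 + 1/3 = 4/3
  1 + 3/4 = 7/4
  1 + 4/7 = 11/7
  19 + 7/11 = 216/11
  8 + 11/216 = 1739/216
  1 + 216/1739 = 1955/1739

1955/1739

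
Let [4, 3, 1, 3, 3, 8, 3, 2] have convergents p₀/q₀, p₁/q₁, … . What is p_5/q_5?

1736/407

Using pₖ = aₖpₖ₋₁ + pₖ₋₂, qₖ = aₖqₖ₋₁ + qₖ₋₂ (with p₋₁=1, p₋₂=0, q₋₁=0, q₋₂=1):
  k=0: a=4, p=4, q=1
  k=1: a=3, p=13, q=3
  k=2: a=1, p=17, q=4
  k=3: a=3, p=64, q=15
  k=4: a=3, p=209, q=49
  k=5: a=8, p=1736, q=407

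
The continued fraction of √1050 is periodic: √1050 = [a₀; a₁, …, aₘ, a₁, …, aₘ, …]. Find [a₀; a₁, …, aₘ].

[32; 2, 2, 10, 2, 2, 64]

a₀ = ⌊√1050⌋ = 32.
With m₀=0, d₀=1 and mₖ₊₁ = dₖaₖ − mₖ, dₖ₊₁ = (n − mₖ₊₁²)/dₖ, aₖ₊₁ = ⌊(a₀+mₖ₊₁)/dₖ₊₁⌋:
  k=1: m=32, d=26, a=2
  k=2: m=20, d=25, a=2
  k=3: m=30, d=6, a=10
  k=4: m=30, d=25, a=2
  k=5: m=20, d=26, a=2
  k=6: m=32, d=1, a=64
d=1 and a=2a₀=64 at k=6, so the next step gives (m, d) = (32, 26) again — its k=1 value — and the period has length 6.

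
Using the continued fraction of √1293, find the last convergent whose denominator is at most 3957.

√1293 = [35; 1, 22, 1, 70, …] (period length 4).
Convergents:
  p_0/q_0 = 35/1
  p_1/q_1 = 36/1
  p_2/q_2 = 827/23
  p_3/q_3 = 863/24
  p_4/q_4 = 61237/1703
  p_5/q_5 = 62100/1727
  p_6/q_6 = 1427437/39697
q_5 = 1727 ≤ 3957 < 39697 = q_6, so the answer is 62100/1727.

62100/1727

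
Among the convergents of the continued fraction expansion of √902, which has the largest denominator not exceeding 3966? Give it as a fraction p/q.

√902 = [30; 30, 60, …] (period length 2).
Convergents:
  p_0/q_0 = 30/1
  p_1/q_1 = 901/30
  p_2/q_2 = 54090/1801
  p_3/q_3 = 1623601/54060
q_2 = 1801 ≤ 3966 < 54060 = q_3, so the answer is 54090/1801.

54090/1801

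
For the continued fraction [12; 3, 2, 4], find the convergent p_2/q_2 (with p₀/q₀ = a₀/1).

86/7

Using pₖ = aₖpₖ₋₁ + pₖ₋₂, qₖ = aₖqₖ₋₁ + qₖ₋₂ (with p₋₁=1, p₋₂=0, q₋₁=0, q₋₂=1):
  k=0: a=12, p=12, q=1
  k=1: a=3, p=37, q=3
  k=2: a=2, p=86, q=7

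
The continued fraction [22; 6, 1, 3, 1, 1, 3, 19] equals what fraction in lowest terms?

Using pₖ = aₖpₖ₋₁ + pₖ₋₂ and qₖ = aₖqₖ₋₁ + qₖ₋₂:
  k=0: a=22, p=22, q=1
  k=1: a=6, p=133, q=6
  k=2: a=1, p=155, q=7
  k=3: a=3, p=598, q=27
  k=4: a=1, p=753, q=34
  k=5: a=1, p=1351, q=61
  k=6: a=3, p=4806, q=217
  k=7: a=19, p=92665, q=4184

92665/4184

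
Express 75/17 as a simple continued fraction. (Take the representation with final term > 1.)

[4; 2, 2, 3]

75 = 4*17 + 7
17 = 2*7 + 3
7 = 2*3 + 1
3 = 3*1 + 0  (stop)
So 75/17 = [4; 2, 2, 3].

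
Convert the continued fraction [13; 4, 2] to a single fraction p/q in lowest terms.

Fold from the inside: start with 2/1.
  4 + 1/2 = 9/2
  13 + 2/9 = 119/9

119/9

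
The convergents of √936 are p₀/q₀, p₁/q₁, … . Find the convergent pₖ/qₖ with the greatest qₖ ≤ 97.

2111/69

√936 = [30; 1, 1, 2, 6, 2, 1, 1, 60, …] (period length 8).
Convergents:
  p_0/q_0 = 30/1
  p_1/q_1 = 31/1
  p_2/q_2 = 61/2
  p_3/q_3 = 153/5
  p_4/q_4 = 979/32
  p_5/q_5 = 2111/69
  p_6/q_6 = 3090/101
q_5 = 69 ≤ 97 < 101 = q_6, so the answer is 2111/69.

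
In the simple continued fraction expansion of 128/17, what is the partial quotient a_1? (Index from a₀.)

1

128 = 7·17 + 9   →  a_0 = 7
17 = 1·9 + 8   →  a_1 = 1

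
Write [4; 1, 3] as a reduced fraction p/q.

19/4

Using pₖ = aₖpₖ₋₁ + pₖ₋₂ and qₖ = aₖqₖ₋₁ + qₖ₋₂:
  k=0: a=4, p=4, q=1
  k=1: a=1, p=5, q=1
  k=2: a=3, p=19, q=4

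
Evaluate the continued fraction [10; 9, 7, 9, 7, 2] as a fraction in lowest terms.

Fold from the inside: start with 2/1.
  7 + 1/2 = 15/2
  9 + 2/15 = 137/15
  7 + 15/137 = 974/137
  9 + 137/974 = 8903/974
  10 + 974/8903 = 90004/8903

90004/8903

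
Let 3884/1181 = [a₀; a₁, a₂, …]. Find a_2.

3884 = 3·1181 + 341   →  a_0 = 3
1181 = 3·341 + 158   →  a_1 = 3
341 = 2·158 + 25   →  a_2 = 2

2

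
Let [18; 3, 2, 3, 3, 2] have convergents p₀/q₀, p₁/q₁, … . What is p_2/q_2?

Using pₖ = aₖpₖ₋₁ + pₖ₋₂, qₖ = aₖqₖ₋₁ + qₖ₋₂ (with p₋₁=1, p₋₂=0, q₋₁=0, q₋₂=1):
  k=0: a=18, p=18, q=1
  k=1: a=3, p=55, q=3
  k=2: a=2, p=128, q=7

128/7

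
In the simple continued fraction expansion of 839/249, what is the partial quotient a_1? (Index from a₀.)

839 = 3·249 + 92   →  a_0 = 3
249 = 2·92 + 65   →  a_1 = 2

2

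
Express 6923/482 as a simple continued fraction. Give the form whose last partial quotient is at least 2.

6923 = 14*482 + 175
482 = 2*175 + 132
175 = 1*132 + 43
132 = 3*43 + 3
43 = 14*3 + 1
3 = 3*1 + 0  (stop)
So 6923/482 = [14; 2, 1, 3, 14, 3].

[14; 2, 1, 3, 14, 3]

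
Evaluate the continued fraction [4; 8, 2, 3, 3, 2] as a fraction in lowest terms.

Using pₖ = aₖpₖ₋₁ + pₖ₋₂ and qₖ = aₖqₖ₋₁ + qₖ₋₂:
  k=0: a=4, p=4, q=1
  k=1: a=8, p=33, q=8
  k=2: a=2, p=70, q=17
  k=3: a=3, p=243, q=59
  k=4: a=3, p=799, q=194
  k=5: a=2, p=1841, q=447

1841/447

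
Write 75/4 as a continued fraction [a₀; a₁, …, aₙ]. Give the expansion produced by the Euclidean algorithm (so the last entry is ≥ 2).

[18; 1, 3]

75 = 18*4 + 3
4 = 1*3 + 1
3 = 3*1 + 0  (stop)
So 75/4 = [18; 1, 3].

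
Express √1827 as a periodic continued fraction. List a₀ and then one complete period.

a₀ = ⌊√1827⌋ = 42.
With m₀=0, d₀=1 and mₖ₊₁ = dₖaₖ − mₖ, dₖ₊₁ = (n − mₖ₊₁²)/dₖ, aₖ₊₁ = ⌊(a₀+mₖ₊₁)/dₖ₊₁⌋:
  k=1: m=42, d=63, a=1
  k=2: m=21, d=22, a=2
  k=3: m=23, d=59, a=1
  k=4: m=36, d=9, a=8
  k=5: m=36, d=59, a=1
  k=6: m=23, d=22, a=2
  k=7: m=21, d=63, a=1
  k=8: m=42, d=1, a=84
d=1 and a=2a₀=84 at k=8, so the next step gives (m, d) = (42, 63) again — its k=1 value — and the period has length 8.

[42; 1, 2, 1, 8, 1, 2, 1, 84]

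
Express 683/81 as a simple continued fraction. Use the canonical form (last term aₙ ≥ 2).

683 = 8·81 + 35
81 = 2·35 + 11
35 = 3·11 + 2
11 = 5·2 + 1
2 = 2·1 + 0  (stop)
So 683/81 = [8; 2, 3, 5, 2].

[8; 2, 3, 5, 2]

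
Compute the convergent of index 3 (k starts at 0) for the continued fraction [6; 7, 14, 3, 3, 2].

Using pₖ = aₖpₖ₋₁ + pₖ₋₂, qₖ = aₖqₖ₋₁ + qₖ₋₂ (with p₋₁=1, p₋₂=0, q₋₁=0, q₋₂=1):
  k=0: a=6, p=6, q=1
  k=1: a=7, p=43, q=7
  k=2: a=14, p=608, q=99
  k=3: a=3, p=1867, q=304

1867/304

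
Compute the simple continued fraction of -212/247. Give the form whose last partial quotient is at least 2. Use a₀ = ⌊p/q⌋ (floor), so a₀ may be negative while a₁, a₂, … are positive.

-212 = -1·247 + 35
247 = 7·35 + 2
35 = 17·2 + 1
2 = 2·1 + 0  (stop)
So -212/247 = [-1; 7, 17, 2].

[-1; 7, 17, 2]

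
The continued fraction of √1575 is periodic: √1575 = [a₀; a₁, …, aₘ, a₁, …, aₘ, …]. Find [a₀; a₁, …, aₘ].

a₀ = ⌊√1575⌋ = 39.
With m₀=0, d₀=1 and mₖ₊₁ = dₖaₖ − mₖ, dₖ₊₁ = (n − mₖ₊₁²)/dₖ, aₖ₊₁ = ⌊(a₀+mₖ₊₁)/dₖ₊₁⌋:
  k=1: m=39, d=54, a=1
  k=2: m=15, d=25, a=2
  k=3: m=35, d=14, a=5
  k=4: m=35, d=25, a=2
  k=5: m=15, d=54, a=1
  k=6: m=39, d=1, a=78
d=1 and a=2a₀=78 at k=6, so the next step gives (m, d) = (39, 54) again — its k=1 value — and the period has length 6.

[39; 1, 2, 5, 2, 1, 78]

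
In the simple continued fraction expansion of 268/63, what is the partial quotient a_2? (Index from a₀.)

1

268 = 4·63 + 16   →  a_0 = 4
63 = 3·16 + 15   →  a_1 = 3
16 = 1·15 + 1   →  a_2 = 1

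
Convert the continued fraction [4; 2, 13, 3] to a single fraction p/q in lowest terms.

372/83

Using pₖ = aₖpₖ₋₁ + pₖ₋₂ and qₖ = aₖqₖ₋₁ + qₖ₋₂:
  k=0: a=4, p=4, q=1
  k=1: a=2, p=9, q=2
  k=2: a=13, p=121, q=27
  k=3: a=3, p=372, q=83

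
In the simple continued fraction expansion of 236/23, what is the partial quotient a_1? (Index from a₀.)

3

236 = 10·23 + 6   →  a_0 = 10
23 = 3·6 + 5   →  a_1 = 3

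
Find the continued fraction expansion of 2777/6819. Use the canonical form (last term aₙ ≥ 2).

2777 = 0·6819 + 2777
6819 = 2·2777 + 1265
2777 = 2·1265 + 247
1265 = 5·247 + 30
247 = 8·30 + 7
30 = 4·7 + 2
7 = 3·2 + 1
2 = 2·1 + 0  (stop)
So 2777/6819 = [0; 2, 2, 5, 8, 4, 3, 2].

[0; 2, 2, 5, 8, 4, 3, 2]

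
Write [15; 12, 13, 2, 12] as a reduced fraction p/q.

Fold from the inside: start with 12/1.
  2 + 1/12 = 25/12
  13 + 12/25 = 337/25
  12 + 25/337 = 4069/337
  15 + 337/4069 = 61372/4069

61372/4069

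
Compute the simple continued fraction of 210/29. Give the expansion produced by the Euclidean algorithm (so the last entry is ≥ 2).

210 = 7×29 + 7
29 = 4×7 + 1
7 = 7×1 + 0  (stop)
So 210/29 = [7; 4, 7].

[7; 4, 7]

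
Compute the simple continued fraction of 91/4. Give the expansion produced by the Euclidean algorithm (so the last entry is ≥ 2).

[22; 1, 3]

91 = 22×4 + 3
4 = 1×3 + 1
3 = 3×1 + 0  (stop)
So 91/4 = [22; 1, 3].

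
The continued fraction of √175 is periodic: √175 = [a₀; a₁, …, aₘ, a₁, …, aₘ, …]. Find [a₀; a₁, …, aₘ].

a₀ = ⌊√175⌋ = 13.
With m₀=0, d₀=1 and mₖ₊₁ = dₖaₖ − mₖ, dₖ₊₁ = (n − mₖ₊₁²)/dₖ, aₖ₊₁ = ⌊(a₀+mₖ₊₁)/dₖ₊₁⌋:
  k=1: m=13, d=6, a=4
  k=2: m=11, d=9, a=2
  k=3: m=7, d=14, a=1
  k=4: m=7, d=9, a=2
  k=5: m=11, d=6, a=4
  k=6: m=13, d=1, a=26
d=1 and a=2a₀=26 at k=6, so the next step gives (m, d) = (13, 6) again — its k=1 value — and the period has length 6.

[13; 4, 2, 1, 2, 4, 26]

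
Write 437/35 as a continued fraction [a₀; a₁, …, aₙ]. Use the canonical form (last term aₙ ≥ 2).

[12; 2, 17]

437 = 12*35 + 17
35 = 2*17 + 1
17 = 17*1 + 0  (stop)
So 437/35 = [12; 2, 17].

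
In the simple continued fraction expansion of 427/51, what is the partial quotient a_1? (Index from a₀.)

2

427 = 8·51 + 19   →  a_0 = 8
51 = 2·19 + 13   →  a_1 = 2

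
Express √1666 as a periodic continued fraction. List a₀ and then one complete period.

a₀ = ⌊√1666⌋ = 40.
With m₀=0, d₀=1 and mₖ₊₁ = dₖaₖ − mₖ, dₖ₊₁ = (n − mₖ₊₁²)/dₖ, aₖ₊₁ = ⌊(a₀+mₖ₊₁)/dₖ₊₁⌋:
  k=1: m=40, d=66, a=1
  k=2: m=26, d=15, a=4
  k=3: m=34, d=34, a=2
  k=4: m=34, d=15, a=4
  k=5: m=26, d=66, a=1
  k=6: m=40, d=1, a=80
d=1 and a=2a₀=80 at k=6, so the next step gives (m, d) = (40, 66) again — its k=1 value — and the period has length 6.

[40; 1, 4, 2, 4, 1, 80]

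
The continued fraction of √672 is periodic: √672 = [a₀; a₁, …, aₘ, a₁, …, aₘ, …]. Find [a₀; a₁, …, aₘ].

a₀ = ⌊√672⌋ = 25.
With m₀=0, d₀=1 and mₖ₊₁ = dₖaₖ − mₖ, dₖ₊₁ = (n − mₖ₊₁²)/dₖ, aₖ₊₁ = ⌊(a₀+mₖ₊₁)/dₖ₊₁⌋:
  k=1: m=25, d=47, a=1
  k=2: m=22, d=4, a=11
  k=3: m=22, d=47, a=1
  k=4: m=25, d=1, a=50
d=1 and a=2a₀=50 at k=4, so the next step gives (m, d) = (25, 47) again — its k=1 value — and the period has length 4.

[25; 1, 11, 1, 50]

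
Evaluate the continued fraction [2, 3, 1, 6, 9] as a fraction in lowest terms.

558/247

Using pₖ = aₖpₖ₋₁ + pₖ₋₂ and qₖ = aₖqₖ₋₁ + qₖ₋₂:
  k=0: a=2, p=2, q=1
  k=1: a=3, p=7, q=3
  k=2: a=1, p=9, q=4
  k=3: a=6, p=61, q=27
  k=4: a=9, p=558, q=247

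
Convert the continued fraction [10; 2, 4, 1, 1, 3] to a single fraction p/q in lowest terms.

Fold from the inside: start with 3/1.
  1 + 1/3 = 4/3
  1 + 3/4 = 7/4
  4 + 4/7 = 32/7
  2 + 7/32 = 71/32
  10 + 32/71 = 742/71

742/71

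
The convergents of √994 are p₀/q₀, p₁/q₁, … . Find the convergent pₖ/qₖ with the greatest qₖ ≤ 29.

√994 = [31; 1, 1, 8, 1, 1, 62, …] (period length 6).
Convergents:
  p_0/q_0 = 31/1
  p_1/q_1 = 32/1
  p_2/q_2 = 63/2
  p_3/q_3 = 536/17
  p_4/q_4 = 599/19
  p_5/q_5 = 1135/36
q_4 = 19 ≤ 29 < 36 = q_5, so the answer is 599/19.

599/19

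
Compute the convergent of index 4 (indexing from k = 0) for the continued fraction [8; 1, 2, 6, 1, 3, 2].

Using pₖ = aₖpₖ₋₁ + pₖ₋₂, qₖ = aₖqₖ₋₁ + qₖ₋₂ (with p₋₁=1, p₋₂=0, q₋₁=0, q₋₂=1):
  k=0: a=8, p=8, q=1
  k=1: a=1, p=9, q=1
  k=2: a=2, p=26, q=3
  k=3: a=6, p=165, q=19
  k=4: a=1, p=191, q=22

191/22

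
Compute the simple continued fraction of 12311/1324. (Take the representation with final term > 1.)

[9; 3, 2, 1, 5, 3, 7]

12311 = 9×1324 + 395
1324 = 3×395 + 139
395 = 2×139 + 117
139 = 1×117 + 22
117 = 5×22 + 7
22 = 3×7 + 1
7 = 7×1 + 0  (stop)
So 12311/1324 = [9; 3, 2, 1, 5, 3, 7].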